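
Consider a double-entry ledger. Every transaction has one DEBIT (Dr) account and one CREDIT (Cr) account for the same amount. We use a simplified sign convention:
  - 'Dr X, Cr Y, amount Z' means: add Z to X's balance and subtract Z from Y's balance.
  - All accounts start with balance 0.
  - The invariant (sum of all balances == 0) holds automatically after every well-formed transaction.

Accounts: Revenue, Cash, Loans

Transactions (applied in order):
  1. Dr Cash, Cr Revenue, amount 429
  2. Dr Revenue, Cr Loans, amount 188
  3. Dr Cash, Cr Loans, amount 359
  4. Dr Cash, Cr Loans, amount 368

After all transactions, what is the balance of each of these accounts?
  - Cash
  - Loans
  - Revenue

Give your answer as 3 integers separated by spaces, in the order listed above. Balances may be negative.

Answer: 1156 -915 -241

Derivation:
After txn 1 (Dr Cash, Cr Revenue, amount 429): Cash=429 Revenue=-429
After txn 2 (Dr Revenue, Cr Loans, amount 188): Cash=429 Loans=-188 Revenue=-241
After txn 3 (Dr Cash, Cr Loans, amount 359): Cash=788 Loans=-547 Revenue=-241
After txn 4 (Dr Cash, Cr Loans, amount 368): Cash=1156 Loans=-915 Revenue=-241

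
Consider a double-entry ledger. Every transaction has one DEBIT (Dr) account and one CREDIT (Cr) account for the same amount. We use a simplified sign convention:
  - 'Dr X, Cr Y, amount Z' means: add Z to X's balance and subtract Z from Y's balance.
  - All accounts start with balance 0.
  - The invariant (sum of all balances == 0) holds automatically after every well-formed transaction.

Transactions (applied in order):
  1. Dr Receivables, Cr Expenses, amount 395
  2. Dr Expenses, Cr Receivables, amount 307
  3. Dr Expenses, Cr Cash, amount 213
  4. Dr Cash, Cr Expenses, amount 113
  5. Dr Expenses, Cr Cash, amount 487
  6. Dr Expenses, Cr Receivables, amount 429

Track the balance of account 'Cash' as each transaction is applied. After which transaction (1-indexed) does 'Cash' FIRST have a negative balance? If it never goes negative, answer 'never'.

Answer: 3

Derivation:
After txn 1: Cash=0
After txn 2: Cash=0
After txn 3: Cash=-213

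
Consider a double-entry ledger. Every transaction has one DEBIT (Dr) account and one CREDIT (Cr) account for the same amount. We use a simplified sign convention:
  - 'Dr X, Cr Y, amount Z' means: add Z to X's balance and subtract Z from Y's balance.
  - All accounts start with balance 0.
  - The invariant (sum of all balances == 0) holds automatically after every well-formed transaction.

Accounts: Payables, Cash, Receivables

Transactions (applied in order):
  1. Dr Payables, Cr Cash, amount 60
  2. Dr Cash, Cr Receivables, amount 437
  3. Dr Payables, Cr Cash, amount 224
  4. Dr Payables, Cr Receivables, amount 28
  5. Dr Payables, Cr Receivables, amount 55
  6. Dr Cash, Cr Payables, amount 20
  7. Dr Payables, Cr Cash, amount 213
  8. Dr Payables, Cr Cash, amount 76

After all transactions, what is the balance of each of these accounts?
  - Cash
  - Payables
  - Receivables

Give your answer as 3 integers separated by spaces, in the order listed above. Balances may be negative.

Answer: -116 636 -520

Derivation:
After txn 1 (Dr Payables, Cr Cash, amount 60): Cash=-60 Payables=60
After txn 2 (Dr Cash, Cr Receivables, amount 437): Cash=377 Payables=60 Receivables=-437
After txn 3 (Dr Payables, Cr Cash, amount 224): Cash=153 Payables=284 Receivables=-437
After txn 4 (Dr Payables, Cr Receivables, amount 28): Cash=153 Payables=312 Receivables=-465
After txn 5 (Dr Payables, Cr Receivables, amount 55): Cash=153 Payables=367 Receivables=-520
After txn 6 (Dr Cash, Cr Payables, amount 20): Cash=173 Payables=347 Receivables=-520
After txn 7 (Dr Payables, Cr Cash, amount 213): Cash=-40 Payables=560 Receivables=-520
After txn 8 (Dr Payables, Cr Cash, amount 76): Cash=-116 Payables=636 Receivables=-520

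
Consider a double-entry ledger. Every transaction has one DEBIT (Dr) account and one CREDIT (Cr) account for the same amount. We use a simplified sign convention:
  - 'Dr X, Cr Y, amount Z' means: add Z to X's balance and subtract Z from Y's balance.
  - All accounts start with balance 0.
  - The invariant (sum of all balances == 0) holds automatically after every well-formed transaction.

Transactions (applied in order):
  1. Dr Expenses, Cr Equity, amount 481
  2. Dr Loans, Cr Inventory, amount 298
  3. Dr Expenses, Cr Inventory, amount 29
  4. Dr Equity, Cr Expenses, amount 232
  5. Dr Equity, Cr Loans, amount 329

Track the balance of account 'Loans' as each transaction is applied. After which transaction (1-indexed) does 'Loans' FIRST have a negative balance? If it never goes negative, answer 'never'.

Answer: 5

Derivation:
After txn 1: Loans=0
After txn 2: Loans=298
After txn 3: Loans=298
After txn 4: Loans=298
After txn 5: Loans=-31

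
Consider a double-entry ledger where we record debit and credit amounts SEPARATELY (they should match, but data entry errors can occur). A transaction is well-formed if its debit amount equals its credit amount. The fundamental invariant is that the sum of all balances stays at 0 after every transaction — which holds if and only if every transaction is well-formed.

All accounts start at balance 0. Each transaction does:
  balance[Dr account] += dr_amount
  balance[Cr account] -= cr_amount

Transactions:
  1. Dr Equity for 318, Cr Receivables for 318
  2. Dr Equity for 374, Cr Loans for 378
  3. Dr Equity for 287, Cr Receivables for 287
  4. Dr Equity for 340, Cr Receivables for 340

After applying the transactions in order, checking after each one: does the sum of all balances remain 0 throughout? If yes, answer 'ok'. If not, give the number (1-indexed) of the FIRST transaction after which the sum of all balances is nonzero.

After txn 1: dr=318 cr=318 sum_balances=0
After txn 2: dr=374 cr=378 sum_balances=-4
After txn 3: dr=287 cr=287 sum_balances=-4
After txn 4: dr=340 cr=340 sum_balances=-4

Answer: 2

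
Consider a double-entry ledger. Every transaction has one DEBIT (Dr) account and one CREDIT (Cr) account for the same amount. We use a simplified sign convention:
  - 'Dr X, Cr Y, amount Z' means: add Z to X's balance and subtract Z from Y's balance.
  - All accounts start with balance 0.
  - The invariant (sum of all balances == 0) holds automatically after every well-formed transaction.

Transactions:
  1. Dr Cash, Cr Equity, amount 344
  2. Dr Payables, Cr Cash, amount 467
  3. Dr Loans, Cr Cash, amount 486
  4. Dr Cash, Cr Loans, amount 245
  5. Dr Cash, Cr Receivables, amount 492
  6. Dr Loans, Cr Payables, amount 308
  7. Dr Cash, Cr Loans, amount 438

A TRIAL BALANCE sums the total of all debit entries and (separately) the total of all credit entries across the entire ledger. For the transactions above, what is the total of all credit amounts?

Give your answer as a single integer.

Txn 1: credit+=344
Txn 2: credit+=467
Txn 3: credit+=486
Txn 4: credit+=245
Txn 5: credit+=492
Txn 6: credit+=308
Txn 7: credit+=438
Total credits = 2780

Answer: 2780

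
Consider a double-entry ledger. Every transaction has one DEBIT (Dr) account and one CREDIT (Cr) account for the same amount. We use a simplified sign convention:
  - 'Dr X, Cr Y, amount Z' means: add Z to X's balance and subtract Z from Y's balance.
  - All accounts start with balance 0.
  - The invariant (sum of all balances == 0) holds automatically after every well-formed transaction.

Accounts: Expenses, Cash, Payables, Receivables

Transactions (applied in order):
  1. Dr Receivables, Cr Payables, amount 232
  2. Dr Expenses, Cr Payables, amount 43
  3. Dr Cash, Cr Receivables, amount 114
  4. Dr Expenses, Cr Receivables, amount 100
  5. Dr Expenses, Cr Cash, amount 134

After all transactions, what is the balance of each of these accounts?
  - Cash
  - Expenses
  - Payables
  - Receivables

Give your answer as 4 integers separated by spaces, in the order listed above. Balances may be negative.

After txn 1 (Dr Receivables, Cr Payables, amount 232): Payables=-232 Receivables=232
After txn 2 (Dr Expenses, Cr Payables, amount 43): Expenses=43 Payables=-275 Receivables=232
After txn 3 (Dr Cash, Cr Receivables, amount 114): Cash=114 Expenses=43 Payables=-275 Receivables=118
After txn 4 (Dr Expenses, Cr Receivables, amount 100): Cash=114 Expenses=143 Payables=-275 Receivables=18
After txn 5 (Dr Expenses, Cr Cash, amount 134): Cash=-20 Expenses=277 Payables=-275 Receivables=18

Answer: -20 277 -275 18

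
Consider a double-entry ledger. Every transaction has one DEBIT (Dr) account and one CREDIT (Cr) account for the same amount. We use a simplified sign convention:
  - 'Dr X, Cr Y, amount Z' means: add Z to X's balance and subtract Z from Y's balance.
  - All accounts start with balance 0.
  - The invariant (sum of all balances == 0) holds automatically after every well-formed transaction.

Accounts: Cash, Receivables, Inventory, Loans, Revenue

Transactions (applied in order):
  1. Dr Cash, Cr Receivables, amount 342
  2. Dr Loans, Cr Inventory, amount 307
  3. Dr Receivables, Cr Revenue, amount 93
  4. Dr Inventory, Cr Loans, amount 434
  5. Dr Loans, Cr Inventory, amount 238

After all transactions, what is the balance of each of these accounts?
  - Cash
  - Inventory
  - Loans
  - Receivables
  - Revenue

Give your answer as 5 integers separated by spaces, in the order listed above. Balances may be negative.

Answer: 342 -111 111 -249 -93

Derivation:
After txn 1 (Dr Cash, Cr Receivables, amount 342): Cash=342 Receivables=-342
After txn 2 (Dr Loans, Cr Inventory, amount 307): Cash=342 Inventory=-307 Loans=307 Receivables=-342
After txn 3 (Dr Receivables, Cr Revenue, amount 93): Cash=342 Inventory=-307 Loans=307 Receivables=-249 Revenue=-93
After txn 4 (Dr Inventory, Cr Loans, amount 434): Cash=342 Inventory=127 Loans=-127 Receivables=-249 Revenue=-93
After txn 5 (Dr Loans, Cr Inventory, amount 238): Cash=342 Inventory=-111 Loans=111 Receivables=-249 Revenue=-93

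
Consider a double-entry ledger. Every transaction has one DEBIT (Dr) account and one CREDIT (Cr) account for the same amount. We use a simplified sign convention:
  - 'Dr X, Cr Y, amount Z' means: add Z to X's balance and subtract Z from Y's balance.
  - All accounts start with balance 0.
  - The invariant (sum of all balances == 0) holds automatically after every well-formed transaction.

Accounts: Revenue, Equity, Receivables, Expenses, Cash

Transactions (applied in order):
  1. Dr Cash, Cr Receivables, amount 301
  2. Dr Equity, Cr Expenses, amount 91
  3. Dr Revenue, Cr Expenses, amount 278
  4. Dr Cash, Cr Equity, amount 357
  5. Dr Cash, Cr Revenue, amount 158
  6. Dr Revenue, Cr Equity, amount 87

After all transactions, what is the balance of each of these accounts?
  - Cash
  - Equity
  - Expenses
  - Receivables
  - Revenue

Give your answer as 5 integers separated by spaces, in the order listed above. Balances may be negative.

After txn 1 (Dr Cash, Cr Receivables, amount 301): Cash=301 Receivables=-301
After txn 2 (Dr Equity, Cr Expenses, amount 91): Cash=301 Equity=91 Expenses=-91 Receivables=-301
After txn 3 (Dr Revenue, Cr Expenses, amount 278): Cash=301 Equity=91 Expenses=-369 Receivables=-301 Revenue=278
After txn 4 (Dr Cash, Cr Equity, amount 357): Cash=658 Equity=-266 Expenses=-369 Receivables=-301 Revenue=278
After txn 5 (Dr Cash, Cr Revenue, amount 158): Cash=816 Equity=-266 Expenses=-369 Receivables=-301 Revenue=120
After txn 6 (Dr Revenue, Cr Equity, amount 87): Cash=816 Equity=-353 Expenses=-369 Receivables=-301 Revenue=207

Answer: 816 -353 -369 -301 207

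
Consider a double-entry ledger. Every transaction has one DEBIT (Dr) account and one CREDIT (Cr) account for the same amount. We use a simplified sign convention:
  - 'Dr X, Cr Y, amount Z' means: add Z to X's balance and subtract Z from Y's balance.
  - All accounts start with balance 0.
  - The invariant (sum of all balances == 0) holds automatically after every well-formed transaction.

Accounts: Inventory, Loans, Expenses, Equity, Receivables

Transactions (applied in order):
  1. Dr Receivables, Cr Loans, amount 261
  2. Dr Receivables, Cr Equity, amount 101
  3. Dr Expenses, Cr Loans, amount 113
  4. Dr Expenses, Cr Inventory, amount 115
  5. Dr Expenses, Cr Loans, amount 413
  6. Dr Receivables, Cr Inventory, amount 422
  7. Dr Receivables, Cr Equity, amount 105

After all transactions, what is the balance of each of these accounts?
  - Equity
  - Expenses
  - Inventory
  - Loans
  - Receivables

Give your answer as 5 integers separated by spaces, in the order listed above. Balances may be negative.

After txn 1 (Dr Receivables, Cr Loans, amount 261): Loans=-261 Receivables=261
After txn 2 (Dr Receivables, Cr Equity, amount 101): Equity=-101 Loans=-261 Receivables=362
After txn 3 (Dr Expenses, Cr Loans, amount 113): Equity=-101 Expenses=113 Loans=-374 Receivables=362
After txn 4 (Dr Expenses, Cr Inventory, amount 115): Equity=-101 Expenses=228 Inventory=-115 Loans=-374 Receivables=362
After txn 5 (Dr Expenses, Cr Loans, amount 413): Equity=-101 Expenses=641 Inventory=-115 Loans=-787 Receivables=362
After txn 6 (Dr Receivables, Cr Inventory, amount 422): Equity=-101 Expenses=641 Inventory=-537 Loans=-787 Receivables=784
After txn 7 (Dr Receivables, Cr Equity, amount 105): Equity=-206 Expenses=641 Inventory=-537 Loans=-787 Receivables=889

Answer: -206 641 -537 -787 889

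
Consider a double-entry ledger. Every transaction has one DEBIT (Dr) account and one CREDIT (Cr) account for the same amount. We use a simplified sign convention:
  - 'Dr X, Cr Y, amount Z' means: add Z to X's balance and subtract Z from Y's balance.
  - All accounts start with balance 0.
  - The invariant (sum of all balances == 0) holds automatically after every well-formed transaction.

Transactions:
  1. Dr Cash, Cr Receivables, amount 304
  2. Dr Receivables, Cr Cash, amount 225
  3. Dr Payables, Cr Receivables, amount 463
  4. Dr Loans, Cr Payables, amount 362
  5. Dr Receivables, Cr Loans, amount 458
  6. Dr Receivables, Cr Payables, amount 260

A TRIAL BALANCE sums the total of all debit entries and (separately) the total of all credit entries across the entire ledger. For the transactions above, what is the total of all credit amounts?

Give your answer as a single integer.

Answer: 2072

Derivation:
Txn 1: credit+=304
Txn 2: credit+=225
Txn 3: credit+=463
Txn 4: credit+=362
Txn 5: credit+=458
Txn 6: credit+=260
Total credits = 2072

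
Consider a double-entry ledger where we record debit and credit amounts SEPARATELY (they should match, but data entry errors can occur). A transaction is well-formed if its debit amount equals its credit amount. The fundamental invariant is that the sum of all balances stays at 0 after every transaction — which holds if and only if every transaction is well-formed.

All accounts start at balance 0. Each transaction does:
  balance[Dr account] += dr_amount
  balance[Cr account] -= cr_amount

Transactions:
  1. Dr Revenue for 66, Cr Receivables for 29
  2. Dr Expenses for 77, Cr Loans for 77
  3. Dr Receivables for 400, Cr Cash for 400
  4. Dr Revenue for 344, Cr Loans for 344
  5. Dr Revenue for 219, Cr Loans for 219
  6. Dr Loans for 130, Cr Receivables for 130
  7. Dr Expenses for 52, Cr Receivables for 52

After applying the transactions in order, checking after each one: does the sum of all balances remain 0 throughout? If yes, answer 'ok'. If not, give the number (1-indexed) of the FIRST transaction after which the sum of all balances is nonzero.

After txn 1: dr=66 cr=29 sum_balances=37
After txn 2: dr=77 cr=77 sum_balances=37
After txn 3: dr=400 cr=400 sum_balances=37
After txn 4: dr=344 cr=344 sum_balances=37
After txn 5: dr=219 cr=219 sum_balances=37
After txn 6: dr=130 cr=130 sum_balances=37
After txn 7: dr=52 cr=52 sum_balances=37

Answer: 1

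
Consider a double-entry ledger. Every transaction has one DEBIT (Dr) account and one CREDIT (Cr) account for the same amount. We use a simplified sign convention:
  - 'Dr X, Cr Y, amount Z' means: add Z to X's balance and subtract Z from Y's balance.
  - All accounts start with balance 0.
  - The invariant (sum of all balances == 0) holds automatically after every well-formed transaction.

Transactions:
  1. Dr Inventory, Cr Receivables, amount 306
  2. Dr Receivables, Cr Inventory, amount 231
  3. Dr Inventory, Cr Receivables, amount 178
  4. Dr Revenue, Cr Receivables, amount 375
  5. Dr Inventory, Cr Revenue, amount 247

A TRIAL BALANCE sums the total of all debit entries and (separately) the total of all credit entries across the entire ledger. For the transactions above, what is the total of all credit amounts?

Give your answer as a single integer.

Txn 1: credit+=306
Txn 2: credit+=231
Txn 3: credit+=178
Txn 4: credit+=375
Txn 5: credit+=247
Total credits = 1337

Answer: 1337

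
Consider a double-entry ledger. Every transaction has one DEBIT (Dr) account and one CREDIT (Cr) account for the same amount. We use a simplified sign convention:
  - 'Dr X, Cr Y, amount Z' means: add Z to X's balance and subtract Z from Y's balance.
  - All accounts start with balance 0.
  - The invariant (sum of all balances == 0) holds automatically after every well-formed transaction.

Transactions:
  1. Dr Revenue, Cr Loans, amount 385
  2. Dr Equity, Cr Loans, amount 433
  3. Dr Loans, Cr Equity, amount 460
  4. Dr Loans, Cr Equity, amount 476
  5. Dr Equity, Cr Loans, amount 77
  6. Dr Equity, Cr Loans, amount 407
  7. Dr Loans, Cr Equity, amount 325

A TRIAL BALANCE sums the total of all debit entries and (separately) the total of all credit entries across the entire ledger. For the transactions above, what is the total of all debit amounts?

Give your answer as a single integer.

Answer: 2563

Derivation:
Txn 1: debit+=385
Txn 2: debit+=433
Txn 3: debit+=460
Txn 4: debit+=476
Txn 5: debit+=77
Txn 6: debit+=407
Txn 7: debit+=325
Total debits = 2563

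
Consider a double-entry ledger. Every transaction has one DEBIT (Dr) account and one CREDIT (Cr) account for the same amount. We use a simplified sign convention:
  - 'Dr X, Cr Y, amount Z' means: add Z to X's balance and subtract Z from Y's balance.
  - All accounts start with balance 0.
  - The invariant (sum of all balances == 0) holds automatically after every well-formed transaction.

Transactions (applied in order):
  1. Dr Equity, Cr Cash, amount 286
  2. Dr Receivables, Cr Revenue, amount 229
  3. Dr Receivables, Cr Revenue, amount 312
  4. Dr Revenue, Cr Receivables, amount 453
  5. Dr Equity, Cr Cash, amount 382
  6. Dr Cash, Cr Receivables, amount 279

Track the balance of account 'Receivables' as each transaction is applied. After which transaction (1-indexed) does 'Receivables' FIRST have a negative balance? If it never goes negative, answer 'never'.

Answer: 6

Derivation:
After txn 1: Receivables=0
After txn 2: Receivables=229
After txn 3: Receivables=541
After txn 4: Receivables=88
After txn 5: Receivables=88
After txn 6: Receivables=-191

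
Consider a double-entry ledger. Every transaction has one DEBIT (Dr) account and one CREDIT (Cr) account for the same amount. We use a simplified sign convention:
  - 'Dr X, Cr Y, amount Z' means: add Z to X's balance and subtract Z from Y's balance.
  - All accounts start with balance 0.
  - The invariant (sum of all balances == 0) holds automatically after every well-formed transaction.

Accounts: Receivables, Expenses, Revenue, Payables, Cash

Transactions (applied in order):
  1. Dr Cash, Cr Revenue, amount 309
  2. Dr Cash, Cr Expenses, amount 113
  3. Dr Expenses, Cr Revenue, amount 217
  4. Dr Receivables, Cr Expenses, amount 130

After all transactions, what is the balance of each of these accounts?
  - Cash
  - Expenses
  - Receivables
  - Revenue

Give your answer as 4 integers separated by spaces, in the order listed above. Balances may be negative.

After txn 1 (Dr Cash, Cr Revenue, amount 309): Cash=309 Revenue=-309
After txn 2 (Dr Cash, Cr Expenses, amount 113): Cash=422 Expenses=-113 Revenue=-309
After txn 3 (Dr Expenses, Cr Revenue, amount 217): Cash=422 Expenses=104 Revenue=-526
After txn 4 (Dr Receivables, Cr Expenses, amount 130): Cash=422 Expenses=-26 Receivables=130 Revenue=-526

Answer: 422 -26 130 -526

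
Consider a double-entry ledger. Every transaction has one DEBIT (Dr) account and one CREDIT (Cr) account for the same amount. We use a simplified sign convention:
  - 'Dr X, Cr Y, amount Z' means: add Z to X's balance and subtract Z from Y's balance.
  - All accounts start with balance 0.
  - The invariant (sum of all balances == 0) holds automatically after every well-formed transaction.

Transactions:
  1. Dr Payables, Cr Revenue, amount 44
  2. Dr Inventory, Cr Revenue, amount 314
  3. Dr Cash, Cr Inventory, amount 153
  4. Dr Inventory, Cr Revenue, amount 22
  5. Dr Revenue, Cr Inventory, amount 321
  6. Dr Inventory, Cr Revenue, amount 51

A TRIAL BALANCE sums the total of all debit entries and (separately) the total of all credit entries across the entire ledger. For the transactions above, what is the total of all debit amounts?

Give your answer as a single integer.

Txn 1: debit+=44
Txn 2: debit+=314
Txn 3: debit+=153
Txn 4: debit+=22
Txn 5: debit+=321
Txn 6: debit+=51
Total debits = 905

Answer: 905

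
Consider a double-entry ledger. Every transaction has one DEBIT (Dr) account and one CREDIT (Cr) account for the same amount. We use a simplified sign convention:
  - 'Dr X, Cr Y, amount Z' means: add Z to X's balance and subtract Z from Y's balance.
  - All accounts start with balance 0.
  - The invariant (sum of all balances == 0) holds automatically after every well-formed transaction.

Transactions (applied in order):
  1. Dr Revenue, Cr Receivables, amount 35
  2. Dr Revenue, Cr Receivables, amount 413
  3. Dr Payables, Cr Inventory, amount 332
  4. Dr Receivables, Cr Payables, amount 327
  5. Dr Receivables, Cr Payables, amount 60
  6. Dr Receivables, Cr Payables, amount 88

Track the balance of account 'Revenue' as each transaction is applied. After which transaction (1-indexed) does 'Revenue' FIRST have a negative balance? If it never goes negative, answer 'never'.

After txn 1: Revenue=35
After txn 2: Revenue=448
After txn 3: Revenue=448
After txn 4: Revenue=448
After txn 5: Revenue=448
After txn 6: Revenue=448

Answer: never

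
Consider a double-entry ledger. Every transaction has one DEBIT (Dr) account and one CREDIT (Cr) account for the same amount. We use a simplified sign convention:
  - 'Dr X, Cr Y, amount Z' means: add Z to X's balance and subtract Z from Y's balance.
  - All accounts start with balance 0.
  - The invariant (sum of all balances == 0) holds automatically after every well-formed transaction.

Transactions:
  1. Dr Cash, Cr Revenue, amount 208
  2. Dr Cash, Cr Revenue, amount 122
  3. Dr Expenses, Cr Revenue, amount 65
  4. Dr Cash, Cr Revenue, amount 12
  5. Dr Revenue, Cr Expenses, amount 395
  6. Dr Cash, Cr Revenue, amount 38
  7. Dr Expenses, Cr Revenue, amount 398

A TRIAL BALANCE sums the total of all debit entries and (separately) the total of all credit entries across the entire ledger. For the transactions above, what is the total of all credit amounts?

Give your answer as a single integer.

Answer: 1238

Derivation:
Txn 1: credit+=208
Txn 2: credit+=122
Txn 3: credit+=65
Txn 4: credit+=12
Txn 5: credit+=395
Txn 6: credit+=38
Txn 7: credit+=398
Total credits = 1238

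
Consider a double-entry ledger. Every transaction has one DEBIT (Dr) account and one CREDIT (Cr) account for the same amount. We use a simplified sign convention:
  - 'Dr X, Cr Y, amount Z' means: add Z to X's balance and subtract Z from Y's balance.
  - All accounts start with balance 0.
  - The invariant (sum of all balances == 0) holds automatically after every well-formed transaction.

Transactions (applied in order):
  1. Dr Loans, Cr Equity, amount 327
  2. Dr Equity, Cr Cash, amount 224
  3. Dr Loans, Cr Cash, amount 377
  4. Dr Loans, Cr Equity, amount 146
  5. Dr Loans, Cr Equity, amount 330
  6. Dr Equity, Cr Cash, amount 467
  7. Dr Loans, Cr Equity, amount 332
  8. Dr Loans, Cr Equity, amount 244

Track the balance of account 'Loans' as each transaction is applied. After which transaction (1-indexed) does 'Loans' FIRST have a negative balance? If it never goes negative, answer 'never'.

Answer: never

Derivation:
After txn 1: Loans=327
After txn 2: Loans=327
After txn 3: Loans=704
After txn 4: Loans=850
After txn 5: Loans=1180
After txn 6: Loans=1180
After txn 7: Loans=1512
After txn 8: Loans=1756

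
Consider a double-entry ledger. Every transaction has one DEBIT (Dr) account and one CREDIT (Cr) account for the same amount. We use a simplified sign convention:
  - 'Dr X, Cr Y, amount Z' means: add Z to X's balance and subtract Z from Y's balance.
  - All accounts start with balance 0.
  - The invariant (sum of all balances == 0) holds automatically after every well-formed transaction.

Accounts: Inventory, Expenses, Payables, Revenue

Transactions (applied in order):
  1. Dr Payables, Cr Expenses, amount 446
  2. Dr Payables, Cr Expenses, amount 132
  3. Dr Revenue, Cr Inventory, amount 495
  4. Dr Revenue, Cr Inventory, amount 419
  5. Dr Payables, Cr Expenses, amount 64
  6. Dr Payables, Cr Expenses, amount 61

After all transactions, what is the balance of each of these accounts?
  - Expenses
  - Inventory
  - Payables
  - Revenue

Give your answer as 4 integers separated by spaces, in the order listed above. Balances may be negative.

Answer: -703 -914 703 914

Derivation:
After txn 1 (Dr Payables, Cr Expenses, amount 446): Expenses=-446 Payables=446
After txn 2 (Dr Payables, Cr Expenses, amount 132): Expenses=-578 Payables=578
After txn 3 (Dr Revenue, Cr Inventory, amount 495): Expenses=-578 Inventory=-495 Payables=578 Revenue=495
After txn 4 (Dr Revenue, Cr Inventory, amount 419): Expenses=-578 Inventory=-914 Payables=578 Revenue=914
After txn 5 (Dr Payables, Cr Expenses, amount 64): Expenses=-642 Inventory=-914 Payables=642 Revenue=914
After txn 6 (Dr Payables, Cr Expenses, amount 61): Expenses=-703 Inventory=-914 Payables=703 Revenue=914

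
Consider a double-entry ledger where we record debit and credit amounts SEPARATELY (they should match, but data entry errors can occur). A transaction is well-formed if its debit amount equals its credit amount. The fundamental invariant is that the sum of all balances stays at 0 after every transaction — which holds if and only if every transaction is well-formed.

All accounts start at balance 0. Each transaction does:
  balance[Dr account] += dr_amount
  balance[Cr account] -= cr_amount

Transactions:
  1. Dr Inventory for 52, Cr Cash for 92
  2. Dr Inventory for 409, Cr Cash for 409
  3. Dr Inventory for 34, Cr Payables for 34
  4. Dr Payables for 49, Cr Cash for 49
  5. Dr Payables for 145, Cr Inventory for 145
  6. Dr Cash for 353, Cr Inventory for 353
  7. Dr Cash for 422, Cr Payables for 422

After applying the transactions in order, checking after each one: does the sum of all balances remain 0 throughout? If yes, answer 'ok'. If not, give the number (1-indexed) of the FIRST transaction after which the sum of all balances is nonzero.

After txn 1: dr=52 cr=92 sum_balances=-40
After txn 2: dr=409 cr=409 sum_balances=-40
After txn 3: dr=34 cr=34 sum_balances=-40
After txn 4: dr=49 cr=49 sum_balances=-40
After txn 5: dr=145 cr=145 sum_balances=-40
After txn 6: dr=353 cr=353 sum_balances=-40
After txn 7: dr=422 cr=422 sum_balances=-40

Answer: 1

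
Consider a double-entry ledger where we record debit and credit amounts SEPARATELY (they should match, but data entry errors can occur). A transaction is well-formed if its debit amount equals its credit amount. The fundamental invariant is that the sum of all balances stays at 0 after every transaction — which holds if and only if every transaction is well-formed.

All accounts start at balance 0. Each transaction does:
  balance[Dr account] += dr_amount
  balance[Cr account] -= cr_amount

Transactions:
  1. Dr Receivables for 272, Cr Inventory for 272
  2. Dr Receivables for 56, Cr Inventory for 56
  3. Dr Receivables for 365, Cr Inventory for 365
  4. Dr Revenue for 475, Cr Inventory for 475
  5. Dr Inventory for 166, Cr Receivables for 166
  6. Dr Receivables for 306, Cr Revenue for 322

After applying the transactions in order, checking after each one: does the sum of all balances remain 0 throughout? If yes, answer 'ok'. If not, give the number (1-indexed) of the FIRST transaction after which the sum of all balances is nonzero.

After txn 1: dr=272 cr=272 sum_balances=0
After txn 2: dr=56 cr=56 sum_balances=0
After txn 3: dr=365 cr=365 sum_balances=0
After txn 4: dr=475 cr=475 sum_balances=0
After txn 5: dr=166 cr=166 sum_balances=0
After txn 6: dr=306 cr=322 sum_balances=-16

Answer: 6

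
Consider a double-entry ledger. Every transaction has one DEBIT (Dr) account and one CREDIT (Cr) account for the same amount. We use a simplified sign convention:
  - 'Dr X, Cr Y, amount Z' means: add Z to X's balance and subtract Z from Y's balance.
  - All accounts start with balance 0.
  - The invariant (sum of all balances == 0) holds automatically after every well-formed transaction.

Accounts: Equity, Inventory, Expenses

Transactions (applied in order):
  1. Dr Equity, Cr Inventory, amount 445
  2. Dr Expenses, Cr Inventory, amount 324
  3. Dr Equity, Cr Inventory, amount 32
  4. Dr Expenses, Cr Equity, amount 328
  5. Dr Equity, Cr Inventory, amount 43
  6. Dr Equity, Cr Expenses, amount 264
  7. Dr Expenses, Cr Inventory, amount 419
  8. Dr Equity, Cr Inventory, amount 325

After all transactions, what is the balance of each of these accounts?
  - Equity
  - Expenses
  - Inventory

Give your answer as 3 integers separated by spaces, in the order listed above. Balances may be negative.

After txn 1 (Dr Equity, Cr Inventory, amount 445): Equity=445 Inventory=-445
After txn 2 (Dr Expenses, Cr Inventory, amount 324): Equity=445 Expenses=324 Inventory=-769
After txn 3 (Dr Equity, Cr Inventory, amount 32): Equity=477 Expenses=324 Inventory=-801
After txn 4 (Dr Expenses, Cr Equity, amount 328): Equity=149 Expenses=652 Inventory=-801
After txn 5 (Dr Equity, Cr Inventory, amount 43): Equity=192 Expenses=652 Inventory=-844
After txn 6 (Dr Equity, Cr Expenses, amount 264): Equity=456 Expenses=388 Inventory=-844
After txn 7 (Dr Expenses, Cr Inventory, amount 419): Equity=456 Expenses=807 Inventory=-1263
After txn 8 (Dr Equity, Cr Inventory, amount 325): Equity=781 Expenses=807 Inventory=-1588

Answer: 781 807 -1588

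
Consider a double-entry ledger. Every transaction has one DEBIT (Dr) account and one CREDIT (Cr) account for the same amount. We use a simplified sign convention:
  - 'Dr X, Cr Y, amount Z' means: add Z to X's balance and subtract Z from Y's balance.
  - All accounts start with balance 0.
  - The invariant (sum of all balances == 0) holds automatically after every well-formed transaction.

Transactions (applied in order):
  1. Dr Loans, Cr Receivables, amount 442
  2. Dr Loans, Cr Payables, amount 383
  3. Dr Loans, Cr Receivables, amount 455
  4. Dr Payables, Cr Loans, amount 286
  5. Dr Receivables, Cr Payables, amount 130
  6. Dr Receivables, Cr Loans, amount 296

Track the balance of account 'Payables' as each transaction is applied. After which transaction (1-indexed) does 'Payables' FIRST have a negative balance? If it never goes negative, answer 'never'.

Answer: 2

Derivation:
After txn 1: Payables=0
After txn 2: Payables=-383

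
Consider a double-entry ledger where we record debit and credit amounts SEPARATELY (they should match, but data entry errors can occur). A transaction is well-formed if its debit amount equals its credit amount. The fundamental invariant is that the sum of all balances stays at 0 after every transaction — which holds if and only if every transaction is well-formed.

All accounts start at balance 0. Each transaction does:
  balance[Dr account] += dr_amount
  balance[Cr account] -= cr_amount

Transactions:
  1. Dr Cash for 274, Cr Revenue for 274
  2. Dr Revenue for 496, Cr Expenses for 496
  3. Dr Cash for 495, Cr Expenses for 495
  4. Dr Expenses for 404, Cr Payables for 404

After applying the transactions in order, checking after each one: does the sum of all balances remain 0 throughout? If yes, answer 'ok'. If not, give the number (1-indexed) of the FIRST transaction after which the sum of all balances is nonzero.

Answer: ok

Derivation:
After txn 1: dr=274 cr=274 sum_balances=0
After txn 2: dr=496 cr=496 sum_balances=0
After txn 3: dr=495 cr=495 sum_balances=0
After txn 4: dr=404 cr=404 sum_balances=0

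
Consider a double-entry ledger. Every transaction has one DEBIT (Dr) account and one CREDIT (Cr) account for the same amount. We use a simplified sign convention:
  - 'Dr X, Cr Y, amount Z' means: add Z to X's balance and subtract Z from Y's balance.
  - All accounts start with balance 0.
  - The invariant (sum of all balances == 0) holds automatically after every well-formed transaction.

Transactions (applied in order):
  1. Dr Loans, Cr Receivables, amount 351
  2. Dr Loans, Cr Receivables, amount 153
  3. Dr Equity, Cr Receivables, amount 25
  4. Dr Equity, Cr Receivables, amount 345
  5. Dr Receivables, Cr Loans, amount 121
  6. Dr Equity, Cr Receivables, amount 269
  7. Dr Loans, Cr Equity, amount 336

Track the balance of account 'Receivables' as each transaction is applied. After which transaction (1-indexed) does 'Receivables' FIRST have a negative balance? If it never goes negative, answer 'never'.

Answer: 1

Derivation:
After txn 1: Receivables=-351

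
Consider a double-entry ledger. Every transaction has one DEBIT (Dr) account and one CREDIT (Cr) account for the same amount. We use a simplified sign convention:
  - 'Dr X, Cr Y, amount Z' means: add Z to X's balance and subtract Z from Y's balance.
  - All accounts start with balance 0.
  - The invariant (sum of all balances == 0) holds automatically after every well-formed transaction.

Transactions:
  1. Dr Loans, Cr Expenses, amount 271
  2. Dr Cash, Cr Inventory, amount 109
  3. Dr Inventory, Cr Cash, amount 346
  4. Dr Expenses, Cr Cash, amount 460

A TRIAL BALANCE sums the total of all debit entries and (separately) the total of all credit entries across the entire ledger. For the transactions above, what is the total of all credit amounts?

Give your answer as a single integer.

Answer: 1186

Derivation:
Txn 1: credit+=271
Txn 2: credit+=109
Txn 3: credit+=346
Txn 4: credit+=460
Total credits = 1186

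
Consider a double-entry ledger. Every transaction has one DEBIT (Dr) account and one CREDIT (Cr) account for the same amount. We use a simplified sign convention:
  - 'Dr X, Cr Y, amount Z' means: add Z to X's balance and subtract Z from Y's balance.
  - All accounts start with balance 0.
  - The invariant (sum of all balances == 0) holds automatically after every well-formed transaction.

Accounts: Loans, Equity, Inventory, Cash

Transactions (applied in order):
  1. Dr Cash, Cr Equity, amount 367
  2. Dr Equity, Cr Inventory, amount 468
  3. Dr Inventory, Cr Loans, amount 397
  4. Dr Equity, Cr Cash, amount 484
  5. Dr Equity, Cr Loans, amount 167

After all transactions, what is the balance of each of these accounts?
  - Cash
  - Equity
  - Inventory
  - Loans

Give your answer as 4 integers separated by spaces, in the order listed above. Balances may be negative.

After txn 1 (Dr Cash, Cr Equity, amount 367): Cash=367 Equity=-367
After txn 2 (Dr Equity, Cr Inventory, amount 468): Cash=367 Equity=101 Inventory=-468
After txn 3 (Dr Inventory, Cr Loans, amount 397): Cash=367 Equity=101 Inventory=-71 Loans=-397
After txn 4 (Dr Equity, Cr Cash, amount 484): Cash=-117 Equity=585 Inventory=-71 Loans=-397
After txn 5 (Dr Equity, Cr Loans, amount 167): Cash=-117 Equity=752 Inventory=-71 Loans=-564

Answer: -117 752 -71 -564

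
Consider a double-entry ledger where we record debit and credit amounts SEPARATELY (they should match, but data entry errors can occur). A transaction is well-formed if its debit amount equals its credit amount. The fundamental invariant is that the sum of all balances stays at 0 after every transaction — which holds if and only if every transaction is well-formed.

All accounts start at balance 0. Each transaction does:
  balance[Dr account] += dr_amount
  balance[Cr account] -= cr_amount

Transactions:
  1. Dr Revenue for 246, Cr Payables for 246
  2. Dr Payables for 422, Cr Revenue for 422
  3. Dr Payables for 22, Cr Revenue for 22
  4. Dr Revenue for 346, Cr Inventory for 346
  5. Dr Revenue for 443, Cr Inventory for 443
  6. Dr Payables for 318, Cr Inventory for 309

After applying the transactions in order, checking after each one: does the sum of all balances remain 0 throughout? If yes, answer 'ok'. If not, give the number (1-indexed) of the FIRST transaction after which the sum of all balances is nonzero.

After txn 1: dr=246 cr=246 sum_balances=0
After txn 2: dr=422 cr=422 sum_balances=0
After txn 3: dr=22 cr=22 sum_balances=0
After txn 4: dr=346 cr=346 sum_balances=0
After txn 5: dr=443 cr=443 sum_balances=0
After txn 6: dr=318 cr=309 sum_balances=9

Answer: 6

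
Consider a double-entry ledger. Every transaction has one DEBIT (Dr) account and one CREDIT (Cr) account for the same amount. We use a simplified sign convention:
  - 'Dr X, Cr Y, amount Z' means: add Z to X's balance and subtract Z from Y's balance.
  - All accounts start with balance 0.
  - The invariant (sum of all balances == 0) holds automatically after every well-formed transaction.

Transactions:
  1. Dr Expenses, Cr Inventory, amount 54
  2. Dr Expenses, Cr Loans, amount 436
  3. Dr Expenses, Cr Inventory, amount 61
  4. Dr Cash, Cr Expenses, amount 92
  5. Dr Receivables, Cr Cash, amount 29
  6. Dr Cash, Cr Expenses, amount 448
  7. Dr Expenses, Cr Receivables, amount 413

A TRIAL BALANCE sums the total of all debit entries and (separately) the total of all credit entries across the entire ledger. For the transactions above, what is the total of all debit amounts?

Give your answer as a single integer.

Txn 1: debit+=54
Txn 2: debit+=436
Txn 3: debit+=61
Txn 4: debit+=92
Txn 5: debit+=29
Txn 6: debit+=448
Txn 7: debit+=413
Total debits = 1533

Answer: 1533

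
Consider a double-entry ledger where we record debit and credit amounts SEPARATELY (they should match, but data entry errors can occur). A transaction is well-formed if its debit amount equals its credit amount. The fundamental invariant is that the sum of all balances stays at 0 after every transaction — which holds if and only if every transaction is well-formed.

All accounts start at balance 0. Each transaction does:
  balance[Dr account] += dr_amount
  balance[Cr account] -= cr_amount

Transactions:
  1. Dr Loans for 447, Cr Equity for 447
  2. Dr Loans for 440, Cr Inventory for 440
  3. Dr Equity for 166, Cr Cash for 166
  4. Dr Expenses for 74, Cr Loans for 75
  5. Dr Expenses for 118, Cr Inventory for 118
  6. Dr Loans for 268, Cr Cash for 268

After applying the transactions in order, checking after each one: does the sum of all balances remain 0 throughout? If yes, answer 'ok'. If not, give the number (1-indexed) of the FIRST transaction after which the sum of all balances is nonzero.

After txn 1: dr=447 cr=447 sum_balances=0
After txn 2: dr=440 cr=440 sum_balances=0
After txn 3: dr=166 cr=166 sum_balances=0
After txn 4: dr=74 cr=75 sum_balances=-1
After txn 5: dr=118 cr=118 sum_balances=-1
After txn 6: dr=268 cr=268 sum_balances=-1

Answer: 4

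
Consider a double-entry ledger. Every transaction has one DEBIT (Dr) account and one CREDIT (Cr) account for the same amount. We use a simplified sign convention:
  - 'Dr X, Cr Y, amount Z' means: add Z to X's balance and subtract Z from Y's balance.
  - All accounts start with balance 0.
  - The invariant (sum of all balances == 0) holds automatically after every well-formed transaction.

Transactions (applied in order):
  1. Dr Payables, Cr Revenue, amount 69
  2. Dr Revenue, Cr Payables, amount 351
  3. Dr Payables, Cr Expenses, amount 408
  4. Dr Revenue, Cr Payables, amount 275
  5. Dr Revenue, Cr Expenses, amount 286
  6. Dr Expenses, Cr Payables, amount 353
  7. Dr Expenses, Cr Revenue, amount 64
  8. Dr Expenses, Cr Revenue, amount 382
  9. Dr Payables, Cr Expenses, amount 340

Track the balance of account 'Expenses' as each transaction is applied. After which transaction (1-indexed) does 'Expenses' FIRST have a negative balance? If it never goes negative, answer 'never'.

Answer: 3

Derivation:
After txn 1: Expenses=0
After txn 2: Expenses=0
After txn 3: Expenses=-408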